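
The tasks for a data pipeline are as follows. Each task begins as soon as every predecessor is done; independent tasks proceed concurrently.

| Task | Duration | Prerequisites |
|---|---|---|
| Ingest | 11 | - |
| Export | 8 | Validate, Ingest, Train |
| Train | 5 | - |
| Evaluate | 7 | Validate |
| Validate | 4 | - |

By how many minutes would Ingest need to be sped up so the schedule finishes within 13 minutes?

Current finish: 19 minutes; target: 13.
Ingest is on every critical path, so each minute cut from Ingest cuts the finish by one (this holds down to a finish of 13).
Need 19 − 13 = 6 minutes off Ingest → Ingest becomes 5 minutes, finish becomes 13.

6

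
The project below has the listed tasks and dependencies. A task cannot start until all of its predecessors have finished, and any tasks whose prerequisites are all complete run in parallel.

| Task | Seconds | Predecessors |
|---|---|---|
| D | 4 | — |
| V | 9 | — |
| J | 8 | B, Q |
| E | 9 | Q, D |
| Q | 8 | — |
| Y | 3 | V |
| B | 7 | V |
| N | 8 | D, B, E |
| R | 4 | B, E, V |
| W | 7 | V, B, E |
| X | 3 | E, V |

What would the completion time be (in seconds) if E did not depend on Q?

Before: longest chain Q→E→N = 8+9+8 = 25, finish 25.
Without Q→E, E's earliest start moves from 8 to 4.
After: V→B→N = 9+7+8 = 24 → 24 seconds.

24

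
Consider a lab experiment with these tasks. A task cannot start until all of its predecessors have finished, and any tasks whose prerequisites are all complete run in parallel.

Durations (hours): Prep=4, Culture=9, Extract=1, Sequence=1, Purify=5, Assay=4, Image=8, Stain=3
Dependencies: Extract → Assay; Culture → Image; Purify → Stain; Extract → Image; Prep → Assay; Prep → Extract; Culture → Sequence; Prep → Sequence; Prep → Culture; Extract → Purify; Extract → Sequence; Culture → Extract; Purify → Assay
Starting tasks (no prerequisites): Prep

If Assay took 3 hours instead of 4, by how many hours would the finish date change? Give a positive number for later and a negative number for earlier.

Critical path before the change: Prep→Culture→Extract→Purify→Assay = 4+9+1+5+4 = 23 giving 23 hours.
Assay is on the critical path; changing it to 3 makes that path 22 hours.
That remains the longest chain; total 22 hours.
Change in finish: 22 − 23 = -1 hours.

-1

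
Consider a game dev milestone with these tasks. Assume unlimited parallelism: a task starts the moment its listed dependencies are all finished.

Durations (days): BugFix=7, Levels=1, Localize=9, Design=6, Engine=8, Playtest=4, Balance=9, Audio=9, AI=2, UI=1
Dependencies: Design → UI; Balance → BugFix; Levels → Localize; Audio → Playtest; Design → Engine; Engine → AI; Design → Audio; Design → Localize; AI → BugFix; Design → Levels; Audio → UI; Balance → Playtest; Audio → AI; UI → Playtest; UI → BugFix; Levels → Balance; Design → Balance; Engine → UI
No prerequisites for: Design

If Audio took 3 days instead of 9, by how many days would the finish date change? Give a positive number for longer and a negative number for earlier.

The binding path is Design→Audio→AI→BugFix = 6+9+2+7 = 24; finish at 24 days.
Audio is on the critical path; changing it to 3 makes that path 18 days.
New critical path: Design→Engine→AI→BugFix = 6+8+2+7 = 23 ⇒ 23 days.
Change in finish: 23 − 24 = -1 days.

-1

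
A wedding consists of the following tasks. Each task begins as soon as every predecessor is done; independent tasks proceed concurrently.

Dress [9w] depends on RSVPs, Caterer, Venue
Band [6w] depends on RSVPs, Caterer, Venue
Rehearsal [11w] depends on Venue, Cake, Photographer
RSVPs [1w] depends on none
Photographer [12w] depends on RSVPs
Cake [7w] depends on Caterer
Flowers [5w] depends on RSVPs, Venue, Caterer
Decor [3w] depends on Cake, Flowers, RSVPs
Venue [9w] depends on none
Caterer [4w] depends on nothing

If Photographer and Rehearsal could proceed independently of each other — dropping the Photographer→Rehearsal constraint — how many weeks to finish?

22

With the dependency in place, RSVPs→Photographer→Rehearsal = 1+12+11 = 24 sets the finish at 24 weeks.
Without Photographer→Rehearsal, Rehearsal's earliest start moves from 13 to 11.
After: Caterer→Cake→Rehearsal = 4+7+11 = 22 → 22 weeks.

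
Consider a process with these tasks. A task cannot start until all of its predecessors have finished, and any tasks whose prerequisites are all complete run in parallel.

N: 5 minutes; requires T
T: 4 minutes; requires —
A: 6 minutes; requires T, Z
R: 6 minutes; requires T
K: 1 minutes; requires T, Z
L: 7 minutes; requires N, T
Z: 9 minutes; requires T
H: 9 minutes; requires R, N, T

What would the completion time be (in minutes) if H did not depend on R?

Original critical path: T→R→H = 4+6+9 = 19 ⇒ 19 minutes.
Without R→H, H's earliest start moves from 10 to 9.
New critical path: T→Z→A = 4+9+6 = 19 ⇒ 19 minutes.

19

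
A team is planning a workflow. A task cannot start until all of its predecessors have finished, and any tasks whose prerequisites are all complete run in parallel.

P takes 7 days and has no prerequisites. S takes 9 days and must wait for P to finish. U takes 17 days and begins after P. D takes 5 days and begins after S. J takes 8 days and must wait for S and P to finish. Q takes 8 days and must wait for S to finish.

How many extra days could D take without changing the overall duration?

3

Critical path: P→S→J = 7+9+8 = 24, so the finish is 24 days.
D finishes as early as 21 and must finish by 24.
Slack of D = 19 − 16 = 3 days.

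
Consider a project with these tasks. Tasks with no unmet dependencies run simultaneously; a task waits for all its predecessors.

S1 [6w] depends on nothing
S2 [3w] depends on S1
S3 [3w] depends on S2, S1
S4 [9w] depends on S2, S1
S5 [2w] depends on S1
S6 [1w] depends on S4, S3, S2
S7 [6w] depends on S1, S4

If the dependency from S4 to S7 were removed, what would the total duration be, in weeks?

Before: longest chain S1→S2→S4→S7 = 6+3+9+6 = 24, finish 24.
Without S4→S7, S7's earliest start moves from 18 to 6.
After: S1→S2→S4→S6 = 6+3+9+1 = 19 → 19 weeks.

19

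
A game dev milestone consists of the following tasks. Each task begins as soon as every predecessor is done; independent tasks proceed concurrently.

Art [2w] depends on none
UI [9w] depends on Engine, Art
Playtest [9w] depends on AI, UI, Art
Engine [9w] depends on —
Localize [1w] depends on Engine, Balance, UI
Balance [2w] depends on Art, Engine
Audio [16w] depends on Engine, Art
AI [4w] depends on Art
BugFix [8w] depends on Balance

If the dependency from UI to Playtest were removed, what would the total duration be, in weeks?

25

Original critical path: Engine→UI→Playtest = 9+9+9 = 27 ⇒ 27 weeks.
Without UI→Playtest, Playtest's earliest start moves from 18 to 6.
New critical path: Engine→Audio = 9+16 = 25 ⇒ 25 weeks.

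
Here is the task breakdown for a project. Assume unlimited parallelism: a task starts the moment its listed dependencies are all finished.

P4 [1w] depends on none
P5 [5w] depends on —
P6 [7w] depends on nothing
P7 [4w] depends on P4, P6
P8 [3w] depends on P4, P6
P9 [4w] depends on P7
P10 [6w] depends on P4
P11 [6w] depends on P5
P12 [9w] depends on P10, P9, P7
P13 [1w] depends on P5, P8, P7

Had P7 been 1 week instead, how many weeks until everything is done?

21

The binding path is P6→P7→P9→P12 = 7+4+4+9 = 24; finish at 24 weeks.
P7 is on the critical path; changing it to 1 makes that path 21 weeks.
That remains the longest chain; total 21 weeks.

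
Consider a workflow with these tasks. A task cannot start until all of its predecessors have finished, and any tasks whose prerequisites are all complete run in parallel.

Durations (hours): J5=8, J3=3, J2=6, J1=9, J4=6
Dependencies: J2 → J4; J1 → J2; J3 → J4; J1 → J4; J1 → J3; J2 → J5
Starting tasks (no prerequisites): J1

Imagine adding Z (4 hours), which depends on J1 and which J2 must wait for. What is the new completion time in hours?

27

Originally the schedule takes 23 hours.
With Z inserted, J2 now waits for max(J1, Z).
New critical path: J1→Z→J2→J5 = 9+4+6+8 = 27 ⇒ 27 hours.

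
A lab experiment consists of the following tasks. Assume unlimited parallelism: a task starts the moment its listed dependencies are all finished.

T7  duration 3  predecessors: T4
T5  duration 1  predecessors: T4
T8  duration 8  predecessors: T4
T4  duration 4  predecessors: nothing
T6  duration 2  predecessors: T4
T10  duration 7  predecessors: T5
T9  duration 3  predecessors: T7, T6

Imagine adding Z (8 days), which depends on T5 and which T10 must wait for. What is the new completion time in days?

Originally the lab experiment takes 12 days.
With Z inserted, T10 now waits for max(T5, Z).
New critical path: T4→T5→Z→T10 = 4+1+8+7 = 20 ⇒ 20 days.

20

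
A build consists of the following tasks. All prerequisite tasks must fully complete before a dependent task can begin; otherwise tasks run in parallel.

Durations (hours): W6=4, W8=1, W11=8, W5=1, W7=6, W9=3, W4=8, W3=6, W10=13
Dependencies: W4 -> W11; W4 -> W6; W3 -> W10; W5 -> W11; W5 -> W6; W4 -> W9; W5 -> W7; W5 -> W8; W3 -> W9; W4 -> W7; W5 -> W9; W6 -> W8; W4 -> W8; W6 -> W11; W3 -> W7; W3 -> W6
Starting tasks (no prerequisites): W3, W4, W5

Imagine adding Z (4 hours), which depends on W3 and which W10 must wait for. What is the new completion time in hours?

Originally the project takes 20 hours.
With Z inserted, W10 now waits for max(W3, Z).
New critical path: W3→Z→W10 = 6+4+13 = 23 ⇒ 23 hours.

23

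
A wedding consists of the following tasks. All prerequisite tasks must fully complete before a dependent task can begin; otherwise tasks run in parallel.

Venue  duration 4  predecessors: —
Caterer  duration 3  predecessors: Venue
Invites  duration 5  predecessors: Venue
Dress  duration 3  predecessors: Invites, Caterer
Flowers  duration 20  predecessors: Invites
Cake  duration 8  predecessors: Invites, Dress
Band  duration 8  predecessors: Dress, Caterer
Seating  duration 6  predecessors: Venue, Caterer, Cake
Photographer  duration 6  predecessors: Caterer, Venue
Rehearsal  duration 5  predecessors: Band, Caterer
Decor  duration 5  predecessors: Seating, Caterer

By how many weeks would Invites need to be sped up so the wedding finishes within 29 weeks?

2

Current finish: 31 weeks; target: 29.
Invites is on every critical path, so each week cut from Invites cuts the finish by one (this holds down to a finish of 29).
Need 31 − 29 = 2 weeks off Invites → Invites becomes 3 weeks, finish becomes 29.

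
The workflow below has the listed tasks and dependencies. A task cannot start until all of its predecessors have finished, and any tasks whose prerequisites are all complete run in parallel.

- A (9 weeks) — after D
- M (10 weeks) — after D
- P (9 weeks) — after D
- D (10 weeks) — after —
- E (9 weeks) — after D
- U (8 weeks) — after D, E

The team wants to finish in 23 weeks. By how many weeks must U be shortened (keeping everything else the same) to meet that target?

Current finish: 27 weeks; target: 23.
U is on every critical path, so each week cut from U cuts the finish by one (this holds down to a finish of 20).
Need 27 − 23 = 4 weeks off U → U becomes 4 weeks, finish becomes 23.

4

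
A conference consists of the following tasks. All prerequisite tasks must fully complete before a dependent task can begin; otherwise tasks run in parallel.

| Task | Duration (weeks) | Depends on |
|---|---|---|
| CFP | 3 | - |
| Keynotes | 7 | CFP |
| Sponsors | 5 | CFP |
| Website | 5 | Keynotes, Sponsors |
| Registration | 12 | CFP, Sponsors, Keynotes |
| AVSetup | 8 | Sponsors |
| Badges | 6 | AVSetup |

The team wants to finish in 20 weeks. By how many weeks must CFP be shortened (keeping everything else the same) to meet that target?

2

Current finish: 22 weeks; target: 20.
CFP is on every critical path, so each week cut from CFP cuts the finish by one (this holds down to a finish of 20).
Need 22 − 20 = 2 weeks off CFP → CFP becomes 1 week, finish becomes 20.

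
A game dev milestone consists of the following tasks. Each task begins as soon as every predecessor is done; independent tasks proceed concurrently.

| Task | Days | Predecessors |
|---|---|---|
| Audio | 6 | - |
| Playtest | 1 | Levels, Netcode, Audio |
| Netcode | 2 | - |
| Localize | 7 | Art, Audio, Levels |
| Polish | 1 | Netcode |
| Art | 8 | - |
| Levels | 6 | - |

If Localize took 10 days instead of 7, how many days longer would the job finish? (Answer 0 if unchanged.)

3

The binding path is Art→Localize = 8+7 = 15; finish at 15 days.
Localize is on the critical path; changing it to 10 makes that path 18 days.
That remains the longest chain; total 18 days.
Change in finish: 18 − 15 = +3 days.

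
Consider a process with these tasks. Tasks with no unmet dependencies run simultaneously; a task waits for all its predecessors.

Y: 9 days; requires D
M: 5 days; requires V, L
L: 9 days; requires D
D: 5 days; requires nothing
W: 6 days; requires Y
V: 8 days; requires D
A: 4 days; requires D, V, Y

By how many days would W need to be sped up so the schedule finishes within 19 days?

1

Current finish: 20 days; target: 19.
W is on every critical path, so each day cut from W cuts the finish by one (this holds down to a finish of 19).
Need 20 − 19 = 1 day off W → W becomes 5 days, finish becomes 19.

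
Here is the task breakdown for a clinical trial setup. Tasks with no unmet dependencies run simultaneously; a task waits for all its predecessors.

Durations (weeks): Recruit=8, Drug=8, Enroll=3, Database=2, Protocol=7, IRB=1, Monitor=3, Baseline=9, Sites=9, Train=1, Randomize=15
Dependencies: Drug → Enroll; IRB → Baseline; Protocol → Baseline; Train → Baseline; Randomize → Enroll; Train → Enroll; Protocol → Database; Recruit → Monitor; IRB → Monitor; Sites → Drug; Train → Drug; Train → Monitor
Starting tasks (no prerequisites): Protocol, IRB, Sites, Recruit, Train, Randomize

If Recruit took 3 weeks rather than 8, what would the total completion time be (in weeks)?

20

The binding path is Sites→Drug→Enroll = 9+8+3 = 20; finish at 20 weeks.
Recruit has 9 weeks of float (longest path through it is 11).
No other chain overtakes it, so the finish is 20 weeks.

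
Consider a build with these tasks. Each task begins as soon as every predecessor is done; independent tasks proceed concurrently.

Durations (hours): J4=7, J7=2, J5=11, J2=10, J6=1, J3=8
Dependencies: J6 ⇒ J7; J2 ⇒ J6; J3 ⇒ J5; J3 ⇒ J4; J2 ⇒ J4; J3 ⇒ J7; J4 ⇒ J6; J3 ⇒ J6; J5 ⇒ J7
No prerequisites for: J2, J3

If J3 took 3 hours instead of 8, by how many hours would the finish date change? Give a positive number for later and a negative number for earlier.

Critical path before the change: J3→J5→J7 = 8+11+2 = 21 giving 21 hours.
Since J3 is critical, the -5 change carries straight to that chain (now 16 hours).
New critical path: J2→J4→J6→J7 = 10+7+1+2 = 20 ⇒ 20 hours.
Change in finish: 20 − 21 = -1 hours.

-1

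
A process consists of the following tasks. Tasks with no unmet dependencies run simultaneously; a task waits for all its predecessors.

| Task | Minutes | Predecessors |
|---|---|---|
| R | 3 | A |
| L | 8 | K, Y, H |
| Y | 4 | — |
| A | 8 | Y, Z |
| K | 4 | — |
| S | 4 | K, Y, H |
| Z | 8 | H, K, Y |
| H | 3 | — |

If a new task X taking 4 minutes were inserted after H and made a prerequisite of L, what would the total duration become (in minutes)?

23

Originally the project takes 23 minutes.
With X inserted, L now waits for max(K, Y, H, X).
New critical path: K→Z→A→R = 4+8+8+3 = 23 ⇒ 23 minutes.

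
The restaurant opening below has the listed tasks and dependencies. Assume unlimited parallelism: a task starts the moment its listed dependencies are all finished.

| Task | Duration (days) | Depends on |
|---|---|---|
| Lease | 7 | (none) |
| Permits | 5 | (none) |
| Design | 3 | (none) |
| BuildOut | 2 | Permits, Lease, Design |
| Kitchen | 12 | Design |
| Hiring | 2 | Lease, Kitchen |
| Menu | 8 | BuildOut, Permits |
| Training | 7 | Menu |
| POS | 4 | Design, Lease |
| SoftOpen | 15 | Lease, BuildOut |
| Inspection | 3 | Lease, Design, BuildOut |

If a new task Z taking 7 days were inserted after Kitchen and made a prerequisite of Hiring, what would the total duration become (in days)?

Originally the restaurant opening takes 24 days.
With Z inserted, Hiring now waits for max(Lease, Kitchen, Z).
New critical path: Lease→BuildOut→Menu→Training = 7+2+8+7 = 24 ⇒ 24 days.

24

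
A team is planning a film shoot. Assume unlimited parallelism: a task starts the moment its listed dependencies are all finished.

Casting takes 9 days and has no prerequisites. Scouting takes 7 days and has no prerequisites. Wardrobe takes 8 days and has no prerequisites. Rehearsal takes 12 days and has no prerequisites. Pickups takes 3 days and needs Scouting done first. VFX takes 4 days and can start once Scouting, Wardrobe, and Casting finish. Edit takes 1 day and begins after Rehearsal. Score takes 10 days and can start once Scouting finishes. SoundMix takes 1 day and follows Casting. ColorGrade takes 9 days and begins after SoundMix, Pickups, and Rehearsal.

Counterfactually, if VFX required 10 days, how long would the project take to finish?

21

Critical path before the change: Rehearsal→ColorGrade = 12+9 = 21 giving 21 days.
VFX has 8 days of float (longest path through it is 13).
That remains the longest chain; total 21 days.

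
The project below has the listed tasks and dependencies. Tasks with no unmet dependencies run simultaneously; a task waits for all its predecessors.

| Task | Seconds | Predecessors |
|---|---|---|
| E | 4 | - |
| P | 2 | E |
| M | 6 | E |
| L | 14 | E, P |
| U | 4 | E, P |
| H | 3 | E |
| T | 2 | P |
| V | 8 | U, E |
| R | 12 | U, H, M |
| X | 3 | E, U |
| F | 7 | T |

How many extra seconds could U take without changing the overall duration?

0

Critical path: E→P→U→R = 4+2+4+12 = 22, so the finish is 22 seconds.
The longest chain containing U totals 22 seconds.
Slack of U = 6 − 6 = 0 seconds.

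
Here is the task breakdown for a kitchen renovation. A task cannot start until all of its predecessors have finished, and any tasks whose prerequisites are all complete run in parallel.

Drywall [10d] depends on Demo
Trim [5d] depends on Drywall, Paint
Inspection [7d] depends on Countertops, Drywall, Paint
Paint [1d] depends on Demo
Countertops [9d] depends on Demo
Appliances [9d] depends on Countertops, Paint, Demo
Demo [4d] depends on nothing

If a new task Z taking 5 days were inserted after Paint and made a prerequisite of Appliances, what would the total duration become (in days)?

22

Originally the job takes 22 days.
With Z inserted, Appliances now waits for max(Countertops, Paint, Demo, Z).
New critical path: Demo→Countertops→Appliances = 4+9+9 = 22 ⇒ 22 days.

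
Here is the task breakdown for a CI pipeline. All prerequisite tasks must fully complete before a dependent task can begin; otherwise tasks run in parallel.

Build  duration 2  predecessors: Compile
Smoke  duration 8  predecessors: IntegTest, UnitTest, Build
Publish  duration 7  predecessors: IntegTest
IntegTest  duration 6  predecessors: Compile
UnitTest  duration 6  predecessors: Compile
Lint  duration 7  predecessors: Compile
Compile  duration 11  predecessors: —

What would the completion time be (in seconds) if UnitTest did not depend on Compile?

With the dependency in place, Compile→UnitTest→Smoke = 11+6+8 = 25 sets the finish at 25 seconds.
Without Compile→UnitTest, UnitTest's earliest start moves from 11 to 0.
After: Compile→IntegTest→Smoke = 11+6+8 = 25 → 25 seconds.

25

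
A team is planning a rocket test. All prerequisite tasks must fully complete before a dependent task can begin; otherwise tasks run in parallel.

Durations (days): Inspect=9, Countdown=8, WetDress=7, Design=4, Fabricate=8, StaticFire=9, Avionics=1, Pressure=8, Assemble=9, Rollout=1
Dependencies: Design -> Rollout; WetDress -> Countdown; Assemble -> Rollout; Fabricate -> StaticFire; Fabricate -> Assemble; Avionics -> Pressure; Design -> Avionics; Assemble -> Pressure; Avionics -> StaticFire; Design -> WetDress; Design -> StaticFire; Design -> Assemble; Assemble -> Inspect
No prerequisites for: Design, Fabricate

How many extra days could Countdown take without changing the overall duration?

The longest chain is Fabricate→Assemble→Inspect = 8+9+9 = 26; overall finish 26 days.
The longest chain containing Countdown totals 19 days.
So Countdown can slip 26 − 19 = 7 days.

7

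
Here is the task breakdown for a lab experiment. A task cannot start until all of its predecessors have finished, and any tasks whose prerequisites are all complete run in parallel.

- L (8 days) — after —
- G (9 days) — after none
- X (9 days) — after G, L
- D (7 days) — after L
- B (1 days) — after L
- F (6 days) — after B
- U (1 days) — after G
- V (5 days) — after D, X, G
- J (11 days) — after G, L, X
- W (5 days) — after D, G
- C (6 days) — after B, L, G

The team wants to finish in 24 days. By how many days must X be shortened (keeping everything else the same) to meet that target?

5

Current finish: 29 days; target: 24.
X is on every critical path, so each day cut from X cuts the finish by one (this holds down to a finish of 21).
Need 29 − 24 = 5 days off X → X becomes 4 days, finish becomes 24.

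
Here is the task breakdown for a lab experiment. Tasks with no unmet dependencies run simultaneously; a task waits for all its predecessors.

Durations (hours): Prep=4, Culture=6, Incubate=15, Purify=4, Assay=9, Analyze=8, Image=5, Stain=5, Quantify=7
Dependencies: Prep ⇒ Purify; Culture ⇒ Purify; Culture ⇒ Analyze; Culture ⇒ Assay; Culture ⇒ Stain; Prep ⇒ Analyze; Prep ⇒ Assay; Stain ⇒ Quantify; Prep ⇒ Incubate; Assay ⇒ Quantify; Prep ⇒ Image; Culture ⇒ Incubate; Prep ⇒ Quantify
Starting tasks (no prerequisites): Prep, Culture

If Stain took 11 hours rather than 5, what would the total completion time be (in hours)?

24

The binding path is Culture→Assay→Quantify = 6+9+7 = 22; finish at 22 hours.
Stain is off the critical path — its longest chain is 18 hours, giving 4 of slack.
New critical path: Culture→Stain→Quantify = 6+11+7 = 24 ⇒ 24 hours.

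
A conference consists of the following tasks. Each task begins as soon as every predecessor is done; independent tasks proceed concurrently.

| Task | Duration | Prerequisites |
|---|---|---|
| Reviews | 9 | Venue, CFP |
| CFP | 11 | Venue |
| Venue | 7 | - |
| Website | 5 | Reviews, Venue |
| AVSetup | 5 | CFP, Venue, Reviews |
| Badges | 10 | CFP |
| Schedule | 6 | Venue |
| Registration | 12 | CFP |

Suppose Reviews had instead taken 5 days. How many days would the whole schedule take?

As given, the longest chain is Venue→CFP→Reviews→Website = 7+11+9+5 = 32, so the finish is 32 days.
Reviews lies on that path, so at 5 days the path becomes 28 days.
New critical path: Venue→CFP→Registration = 7+11+12 = 30 ⇒ 30 days.

30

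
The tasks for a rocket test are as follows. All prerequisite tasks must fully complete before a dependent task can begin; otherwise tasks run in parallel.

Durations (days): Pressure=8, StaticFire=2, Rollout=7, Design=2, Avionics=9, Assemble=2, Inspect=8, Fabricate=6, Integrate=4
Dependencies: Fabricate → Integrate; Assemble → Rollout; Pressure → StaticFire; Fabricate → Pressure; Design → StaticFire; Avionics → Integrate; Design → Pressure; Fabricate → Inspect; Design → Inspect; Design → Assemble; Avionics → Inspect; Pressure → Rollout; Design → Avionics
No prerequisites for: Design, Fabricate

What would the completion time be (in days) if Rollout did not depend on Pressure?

With the dependency in place, Fabricate→Pressure→Rollout = 6+8+7 = 21 sets the finish at 21 days.
Without Pressure→Rollout, Rollout's earliest start moves from 14 to 4.
The longest chain is now Design→Avionics→Inspect = 2+9+8 = 19, so the job takes 19 days.

19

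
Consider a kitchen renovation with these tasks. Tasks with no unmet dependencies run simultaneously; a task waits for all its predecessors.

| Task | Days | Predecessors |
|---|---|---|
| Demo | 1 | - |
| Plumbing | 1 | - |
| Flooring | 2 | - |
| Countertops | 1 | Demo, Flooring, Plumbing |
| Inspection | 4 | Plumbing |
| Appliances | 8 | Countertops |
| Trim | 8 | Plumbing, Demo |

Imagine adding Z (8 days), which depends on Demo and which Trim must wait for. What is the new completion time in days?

17

Originally the project takes 11 days.
With Z inserted, Trim now waits for max(Plumbing, Demo, Z).
New critical path: Demo→Z→Trim = 1+8+8 = 17 ⇒ 17 days.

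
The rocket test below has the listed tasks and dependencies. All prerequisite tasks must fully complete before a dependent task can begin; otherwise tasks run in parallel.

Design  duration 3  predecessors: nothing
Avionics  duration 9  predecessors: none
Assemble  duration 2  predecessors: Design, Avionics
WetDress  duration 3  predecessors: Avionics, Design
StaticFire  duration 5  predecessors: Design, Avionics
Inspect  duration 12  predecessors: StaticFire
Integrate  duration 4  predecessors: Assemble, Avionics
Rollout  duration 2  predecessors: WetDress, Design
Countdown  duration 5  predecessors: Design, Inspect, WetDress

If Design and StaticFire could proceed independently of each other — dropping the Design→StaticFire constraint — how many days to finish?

Before: longest chain Avionics→StaticFire→Inspect→Countdown = 9+5+12+5 = 31, finish 31.
Dropping Design→StaticFire doesn't change StaticFire's earliest start (9); another predecessor still binds.
The longest chain is now Avionics→StaticFire→Inspect→Countdown = 9+5+12+5 = 31, so the rocket test takes 31 days.

31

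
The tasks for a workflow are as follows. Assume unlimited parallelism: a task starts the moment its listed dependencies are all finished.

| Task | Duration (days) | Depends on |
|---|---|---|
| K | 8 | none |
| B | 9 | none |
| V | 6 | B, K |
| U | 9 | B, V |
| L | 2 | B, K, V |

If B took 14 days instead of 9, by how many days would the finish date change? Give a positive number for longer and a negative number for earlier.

5

Baseline: B→V→U = 9+6+9 = 24 → 24 days.
B is on the critical path; changing it to 14 makes that path 29 days.
That remains the longest chain; total 29 days.
Change in finish: 29 − 24 = +5 days.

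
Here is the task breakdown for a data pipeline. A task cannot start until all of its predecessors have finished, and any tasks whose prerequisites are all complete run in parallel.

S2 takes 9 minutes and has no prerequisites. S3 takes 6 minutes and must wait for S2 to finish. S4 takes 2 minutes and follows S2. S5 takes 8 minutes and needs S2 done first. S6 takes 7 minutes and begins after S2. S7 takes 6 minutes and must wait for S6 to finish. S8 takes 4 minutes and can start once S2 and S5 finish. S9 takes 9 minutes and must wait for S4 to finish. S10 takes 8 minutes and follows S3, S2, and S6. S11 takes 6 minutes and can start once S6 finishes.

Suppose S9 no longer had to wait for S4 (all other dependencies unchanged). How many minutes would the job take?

24

Before: longest chain S2→S6→S10 = 9+7+8 = 24, finish 24.
Without S4→S9, S9's earliest start moves from 11 to 0.
New critical path: S2→S6→S10 = 9+7+8 = 24 ⇒ 24 minutes.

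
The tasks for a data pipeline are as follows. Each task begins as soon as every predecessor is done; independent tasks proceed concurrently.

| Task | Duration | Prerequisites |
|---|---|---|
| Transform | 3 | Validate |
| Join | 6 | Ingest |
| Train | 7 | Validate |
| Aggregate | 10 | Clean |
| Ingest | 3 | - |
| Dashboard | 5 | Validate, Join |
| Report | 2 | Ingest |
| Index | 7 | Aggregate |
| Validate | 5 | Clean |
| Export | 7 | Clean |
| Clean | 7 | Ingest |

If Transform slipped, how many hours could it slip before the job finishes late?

9

Ingest→Clean→Aggregate→Index = 3+7+10+7 = 27 sets the makespan at 27 hours.
Transform finishes as early as 18 and must finish by 27.
Float = 27 − 18 = 9.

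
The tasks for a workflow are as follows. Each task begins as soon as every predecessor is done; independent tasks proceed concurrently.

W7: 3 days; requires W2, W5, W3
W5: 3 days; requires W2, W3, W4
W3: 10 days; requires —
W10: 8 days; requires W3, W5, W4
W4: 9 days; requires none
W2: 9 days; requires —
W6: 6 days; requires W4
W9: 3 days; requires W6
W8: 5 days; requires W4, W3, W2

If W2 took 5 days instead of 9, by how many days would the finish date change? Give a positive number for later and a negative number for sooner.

Critical path before the change: W3→W5→W10 = 10+3+8 = 21 giving 21 days.
W2 is off the critical path — its longest chain is 20 days, giving 1 of slack.
The critical path is still W3→W5→W10; finish is now 21 days.
Change in finish: 21 − 21 = +0 days.

0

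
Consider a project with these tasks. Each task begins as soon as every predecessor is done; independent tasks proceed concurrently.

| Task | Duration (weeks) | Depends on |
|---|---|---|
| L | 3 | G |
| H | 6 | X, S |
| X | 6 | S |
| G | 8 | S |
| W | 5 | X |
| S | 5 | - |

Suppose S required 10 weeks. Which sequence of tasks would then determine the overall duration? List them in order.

As given, the longest chain is S→X→H = 5+6+6 = 17, so the finish is 17 weeks.
Since S is critical, the +5 change carries straight to that chain (now 22 weeks).
That remains the longest chain; total 22 weeks.

S, X, H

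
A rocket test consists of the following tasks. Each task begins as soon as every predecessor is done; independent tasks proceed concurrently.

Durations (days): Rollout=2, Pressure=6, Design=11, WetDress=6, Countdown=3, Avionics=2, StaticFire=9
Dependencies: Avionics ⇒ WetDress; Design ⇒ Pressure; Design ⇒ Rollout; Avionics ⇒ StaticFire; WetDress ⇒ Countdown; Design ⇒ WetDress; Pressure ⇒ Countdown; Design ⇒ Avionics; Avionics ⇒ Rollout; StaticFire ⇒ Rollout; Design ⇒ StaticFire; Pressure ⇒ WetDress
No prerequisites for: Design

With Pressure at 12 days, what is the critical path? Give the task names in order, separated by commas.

Design, Pressure, WetDress, Countdown

Baseline: Design→Pressure→WetDress→Countdown = 11+6+6+3 = 26 → 26 days.
Pressure lies on that path, so at 12 days the path becomes 32 days.
The critical path is still Design→Pressure→WetDress→Countdown; finish is now 32 days.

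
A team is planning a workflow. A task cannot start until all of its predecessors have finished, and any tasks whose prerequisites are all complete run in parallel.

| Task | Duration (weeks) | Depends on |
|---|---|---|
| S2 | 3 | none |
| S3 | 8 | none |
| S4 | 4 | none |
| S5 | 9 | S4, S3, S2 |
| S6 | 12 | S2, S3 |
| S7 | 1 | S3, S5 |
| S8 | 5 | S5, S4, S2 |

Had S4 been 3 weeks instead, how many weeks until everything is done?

22

As given, the longest chain is S3→S5→S8 = 8+9+5 = 22, so the finish is 22 weeks.
The longest path through S4 is only 18 weeks, so S4 has float 4.
That remains the longest chain; total 22 weeks.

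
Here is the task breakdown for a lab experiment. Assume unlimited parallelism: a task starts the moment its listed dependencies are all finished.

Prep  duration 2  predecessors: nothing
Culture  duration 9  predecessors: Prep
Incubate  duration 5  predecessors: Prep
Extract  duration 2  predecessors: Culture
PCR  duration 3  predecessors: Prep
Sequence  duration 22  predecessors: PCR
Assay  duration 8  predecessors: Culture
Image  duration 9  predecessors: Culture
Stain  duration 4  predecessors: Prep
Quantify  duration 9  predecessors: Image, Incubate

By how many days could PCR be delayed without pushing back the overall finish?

Prep→Culture→Image→Quantify = 2+9+9+9 = 29 sets the makespan at 29 days.
PCR finishes as early as 5 and must finish by 7.
Float = 29 − 27 = 2.

2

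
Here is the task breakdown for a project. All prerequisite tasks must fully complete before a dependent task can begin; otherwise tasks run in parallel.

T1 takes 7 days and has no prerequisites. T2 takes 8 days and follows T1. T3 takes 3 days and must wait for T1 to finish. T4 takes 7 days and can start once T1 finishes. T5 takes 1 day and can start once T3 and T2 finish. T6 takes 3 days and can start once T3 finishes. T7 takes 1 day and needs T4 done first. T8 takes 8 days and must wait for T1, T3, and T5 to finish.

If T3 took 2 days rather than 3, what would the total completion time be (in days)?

24

As given, the longest chain is T1→T2→T5→T8 = 7+8+1+8 = 24, so the finish is 24 days.
The longest path through T3 is only 19 days, so T3 has float 5.
No other chain overtakes it, so the finish is 24 days.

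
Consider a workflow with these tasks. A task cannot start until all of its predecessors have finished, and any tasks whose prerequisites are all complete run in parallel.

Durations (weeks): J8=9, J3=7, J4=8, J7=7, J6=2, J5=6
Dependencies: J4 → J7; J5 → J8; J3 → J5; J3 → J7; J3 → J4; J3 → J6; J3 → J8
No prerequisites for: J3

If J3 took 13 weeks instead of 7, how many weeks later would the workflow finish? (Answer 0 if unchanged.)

6

As given, the longest chain is J3→J4→J7 = 7+8+7 = 22, so the finish is 22 weeks.
J3 lies on that path, so at 13 weeks the path becomes 28 weeks.
The critical path is still J3→J4→J7; finish is now 28 weeks.
Change in finish: 28 − 22 = +6 weeks.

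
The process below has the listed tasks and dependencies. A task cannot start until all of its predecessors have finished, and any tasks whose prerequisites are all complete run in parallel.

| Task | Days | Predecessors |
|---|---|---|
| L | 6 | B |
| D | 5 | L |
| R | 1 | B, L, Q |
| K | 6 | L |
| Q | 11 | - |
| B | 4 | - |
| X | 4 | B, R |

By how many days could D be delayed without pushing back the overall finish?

Critical path: Q→R→X = 11+1+4 = 16, so the finish is 16 days.
Longest path through D: 15 days (earliest finish 15, latest finish 16).
Slack of D = 11 − 10 = 1 day.

1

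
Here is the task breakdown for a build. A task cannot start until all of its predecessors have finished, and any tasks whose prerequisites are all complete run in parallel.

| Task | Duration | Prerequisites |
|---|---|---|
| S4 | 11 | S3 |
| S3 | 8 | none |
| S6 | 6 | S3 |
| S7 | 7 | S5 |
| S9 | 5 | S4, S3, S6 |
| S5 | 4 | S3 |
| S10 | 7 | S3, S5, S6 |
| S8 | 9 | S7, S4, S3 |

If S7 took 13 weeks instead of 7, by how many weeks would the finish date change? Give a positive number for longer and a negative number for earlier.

6

As given, the longest chain is S3→S5→S7→S8 = 8+4+7+9 = 28, so the finish is 28 weeks.
S7 lies on that path, so at 13 weeks the path becomes 34 weeks.
The critical path is still S3→S5→S7→S8; finish is now 34 weeks.
Change in finish: 34 − 28 = +6 weeks.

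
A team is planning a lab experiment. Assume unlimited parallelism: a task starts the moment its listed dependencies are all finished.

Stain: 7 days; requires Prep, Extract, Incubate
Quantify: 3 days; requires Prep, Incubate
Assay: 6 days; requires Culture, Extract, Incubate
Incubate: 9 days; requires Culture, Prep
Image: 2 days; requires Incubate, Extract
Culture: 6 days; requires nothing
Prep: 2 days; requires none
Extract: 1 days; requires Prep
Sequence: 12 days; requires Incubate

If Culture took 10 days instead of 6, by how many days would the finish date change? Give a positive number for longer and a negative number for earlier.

The binding path is Culture→Incubate→Sequence = 6+9+12 = 27; finish at 27 days.
Since Culture is critical, the +4 change carries straight to that chain (now 31 days).
No other chain overtakes it, so the finish is 31 days.
Change in finish: 31 − 27 = +4 days.

4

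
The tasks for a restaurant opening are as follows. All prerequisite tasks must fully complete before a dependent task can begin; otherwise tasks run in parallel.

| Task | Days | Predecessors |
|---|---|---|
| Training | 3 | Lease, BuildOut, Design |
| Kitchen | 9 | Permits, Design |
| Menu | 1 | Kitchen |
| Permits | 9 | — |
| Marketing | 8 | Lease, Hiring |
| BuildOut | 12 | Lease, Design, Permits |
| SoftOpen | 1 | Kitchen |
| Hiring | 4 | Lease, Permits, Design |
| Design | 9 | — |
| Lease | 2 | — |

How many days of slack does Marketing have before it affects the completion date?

3

The longest chain is Permits→BuildOut→Training = 9+12+3 = 24; overall finish 24 days.
Marketing finishes as early as 21 and must finish by 24.
So Marketing can slip 24 − 21 = 3 days.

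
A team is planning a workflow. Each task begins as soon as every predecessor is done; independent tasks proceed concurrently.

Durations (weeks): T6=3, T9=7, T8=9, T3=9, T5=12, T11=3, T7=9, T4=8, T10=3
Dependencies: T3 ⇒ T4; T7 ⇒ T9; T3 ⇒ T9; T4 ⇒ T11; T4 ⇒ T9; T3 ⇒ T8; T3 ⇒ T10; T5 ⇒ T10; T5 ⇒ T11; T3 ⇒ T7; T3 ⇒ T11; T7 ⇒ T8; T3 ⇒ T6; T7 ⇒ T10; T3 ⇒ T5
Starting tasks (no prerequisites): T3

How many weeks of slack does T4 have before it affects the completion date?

T3→T7→T8 = 9+9+9 = 27 sets the makespan at 27 weeks.
T4 finishes as early as 17 and must finish by 20.
So T4 can slip 20 − 17 = 3 weeks.

3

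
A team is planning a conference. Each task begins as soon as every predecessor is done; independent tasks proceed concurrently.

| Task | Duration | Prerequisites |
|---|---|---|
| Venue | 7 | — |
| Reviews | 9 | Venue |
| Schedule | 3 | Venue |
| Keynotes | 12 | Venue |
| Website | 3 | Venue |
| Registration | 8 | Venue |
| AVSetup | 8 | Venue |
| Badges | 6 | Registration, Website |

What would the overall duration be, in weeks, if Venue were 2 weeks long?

Actual critical path: Venue→Registration→Badges = 7+8+6 = 21 ⇒ 21 weeks.
Since Venue is critical, the -5 change carries straight to that chain (now 16 weeks).
That remains the longest chain; total 16 weeks.

16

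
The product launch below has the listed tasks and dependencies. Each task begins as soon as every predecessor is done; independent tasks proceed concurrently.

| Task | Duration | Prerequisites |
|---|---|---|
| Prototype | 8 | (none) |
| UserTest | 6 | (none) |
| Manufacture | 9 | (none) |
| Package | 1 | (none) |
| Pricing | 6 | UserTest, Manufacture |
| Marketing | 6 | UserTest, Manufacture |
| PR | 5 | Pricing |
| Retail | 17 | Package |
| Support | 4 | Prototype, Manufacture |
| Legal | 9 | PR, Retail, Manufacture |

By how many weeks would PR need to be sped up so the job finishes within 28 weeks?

Current finish: 29 weeks; target: 28.
PR is on every critical path, so each week cut from PR cuts the finish by one (this holds down to a finish of 27).
Need 29 − 28 = 1 week off PR → PR becomes 4 weeks, finish becomes 28.

1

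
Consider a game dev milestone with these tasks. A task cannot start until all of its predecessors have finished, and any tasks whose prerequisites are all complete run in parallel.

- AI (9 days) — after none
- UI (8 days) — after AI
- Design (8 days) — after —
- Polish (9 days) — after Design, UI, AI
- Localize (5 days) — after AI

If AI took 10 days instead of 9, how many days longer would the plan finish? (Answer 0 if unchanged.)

Actual critical path: AI→UI→Polish = 9+8+9 = 26 ⇒ 26 days.
AI is on the critical path; changing it to 10 makes that path 27 days.
No other chain overtakes it, so the finish is 27 days.
Change in finish: 27 − 26 = +1 days.

1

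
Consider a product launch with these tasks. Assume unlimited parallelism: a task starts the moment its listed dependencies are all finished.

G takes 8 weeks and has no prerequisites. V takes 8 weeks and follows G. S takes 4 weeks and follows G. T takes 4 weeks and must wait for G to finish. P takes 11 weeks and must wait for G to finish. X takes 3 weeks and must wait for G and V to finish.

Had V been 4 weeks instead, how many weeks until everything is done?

As given, the longest chain is G→V→X = 8+8+3 = 19, so the finish is 19 weeks.
Since V is critical, the -4 change carries straight to that chain (now 15 weeks).
New critical path: G→P = 8+11 = 19 ⇒ 19 weeks.

19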